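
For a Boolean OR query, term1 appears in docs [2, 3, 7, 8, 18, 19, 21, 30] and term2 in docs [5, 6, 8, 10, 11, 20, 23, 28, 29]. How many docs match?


Boolean OR: find union of posting lists
term1 docs: [2, 3, 7, 8, 18, 19, 21, 30]
term2 docs: [5, 6, 8, 10, 11, 20, 23, 28, 29]
Union: [2, 3, 5, 6, 7, 8, 10, 11, 18, 19, 20, 21, 23, 28, 29, 30]
|union| = 16

16


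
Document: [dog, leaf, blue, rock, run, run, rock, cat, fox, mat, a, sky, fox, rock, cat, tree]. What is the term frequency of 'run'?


Document has 16 words
Scanning for 'run':
Found at positions: [4, 5]
Count = 2

2


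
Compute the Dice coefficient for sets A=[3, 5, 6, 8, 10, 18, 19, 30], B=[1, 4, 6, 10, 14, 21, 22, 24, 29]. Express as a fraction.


A intersect B = [6, 10]
|A intersect B| = 2
|A| = 8, |B| = 9
Dice = 2*2 / (8+9)
= 4 / 17 = 4/17

4/17


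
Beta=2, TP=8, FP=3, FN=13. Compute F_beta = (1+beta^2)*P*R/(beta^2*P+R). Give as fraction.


P = TP/(TP+FP) = 8/11 = 8/11
R = TP/(TP+FN) = 8/21 = 8/21
beta^2 = 2^2 = 4
(1 + beta^2) = 5
Numerator = (1+beta^2)*P*R = 320/231
Denominator = beta^2*P + R = 32/11 + 8/21 = 760/231
F_beta = 8/19

8/19


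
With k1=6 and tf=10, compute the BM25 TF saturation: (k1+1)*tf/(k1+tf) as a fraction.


BM25 TF component = (k1+1)*tf / (k1+tf)
k1 = 6, tf = 10
Numerator = (6+1)*10 = 70
Denominator = 6 + 10 = 16
= 70/16 = 35/8

35/8


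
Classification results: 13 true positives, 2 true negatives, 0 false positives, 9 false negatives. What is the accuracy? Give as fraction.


Accuracy = (TP + TN) / (TP + TN + FP + FN)
TP + TN = 13 + 2 = 15
Total = 13 + 2 + 0 + 9 = 24
Accuracy = 15 / 24 = 5/8

5/8


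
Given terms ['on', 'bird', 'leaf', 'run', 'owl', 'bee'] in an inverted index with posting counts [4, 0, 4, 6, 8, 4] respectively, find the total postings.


Summing posting list sizes:
'on': 4 postings
'bird': 0 postings
'leaf': 4 postings
'run': 6 postings
'owl': 8 postings
'bee': 4 postings
Total = 4 + 0 + 4 + 6 + 8 + 4 = 26

26


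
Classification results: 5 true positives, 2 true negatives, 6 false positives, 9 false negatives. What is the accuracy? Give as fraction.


Accuracy = (TP + TN) / (TP + TN + FP + FN)
TP + TN = 5 + 2 = 7
Total = 5 + 2 + 6 + 9 = 22
Accuracy = 7 / 22 = 7/22

7/22


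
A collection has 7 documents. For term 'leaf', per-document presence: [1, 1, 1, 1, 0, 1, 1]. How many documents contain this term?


Checking each document for 'leaf':
Doc 1: present
Doc 2: present
Doc 3: present
Doc 4: present
Doc 5: absent
Doc 6: present
Doc 7: present
df = sum of presences = 1 + 1 + 1 + 1 + 0 + 1 + 1 = 6

6


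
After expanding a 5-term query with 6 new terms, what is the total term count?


Original terms: 5
Expansion terms: 6
Total = 5 + 6 = 11

11


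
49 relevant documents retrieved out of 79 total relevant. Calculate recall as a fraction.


Recall = retrieved_relevant / total_relevant
= 49 / 79
= 49 / (49 + 30)
= 49/79

49/79


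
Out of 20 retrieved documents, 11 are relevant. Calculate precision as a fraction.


Precision = relevant_retrieved / total_retrieved
= 11 / 20
= 11 / (11 + 9)
= 11/20

11/20


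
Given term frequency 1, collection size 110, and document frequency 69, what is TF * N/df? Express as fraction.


TF * (N/df)
= 1 * (110/69)
= 1 * 110/69
= 110/69

110/69


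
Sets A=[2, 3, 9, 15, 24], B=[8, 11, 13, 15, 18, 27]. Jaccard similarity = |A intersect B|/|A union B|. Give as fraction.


A intersect B = [15]
|A intersect B| = 1
A union B = [2, 3, 8, 9, 11, 13, 15, 18, 24, 27]
|A union B| = 10
Jaccard = 1/10 = 1/10

1/10


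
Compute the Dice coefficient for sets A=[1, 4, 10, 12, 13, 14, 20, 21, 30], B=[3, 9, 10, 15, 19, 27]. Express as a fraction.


A intersect B = [10]
|A intersect B| = 1
|A| = 9, |B| = 6
Dice = 2*1 / (9+6)
= 2 / 15 = 2/15

2/15


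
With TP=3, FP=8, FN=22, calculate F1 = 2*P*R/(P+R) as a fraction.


F1 = 2 * P * R / (P + R)
P = TP/(TP+FP) = 3/11 = 3/11
R = TP/(TP+FN) = 3/25 = 3/25
2 * P * R = 2 * 3/11 * 3/25 = 18/275
P + R = 3/11 + 3/25 = 108/275
F1 = 18/275 / 108/275 = 1/6

1/6


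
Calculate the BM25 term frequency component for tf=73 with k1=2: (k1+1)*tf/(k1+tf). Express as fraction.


BM25 TF component = (k1+1)*tf / (k1+tf)
k1 = 2, tf = 73
Numerator = (2+1)*73 = 219
Denominator = 2 + 73 = 75
= 219/75 = 73/25

73/25


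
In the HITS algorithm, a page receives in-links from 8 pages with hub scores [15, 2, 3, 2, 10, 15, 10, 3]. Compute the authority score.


Authority = sum of hub scores of in-linkers
In-link 1: hub score = 15
In-link 2: hub score = 2
In-link 3: hub score = 3
In-link 4: hub score = 2
In-link 5: hub score = 10
In-link 6: hub score = 15
In-link 7: hub score = 10
In-link 8: hub score = 3
Authority = 15 + 2 + 3 + 2 + 10 + 15 + 10 + 3 = 60

60


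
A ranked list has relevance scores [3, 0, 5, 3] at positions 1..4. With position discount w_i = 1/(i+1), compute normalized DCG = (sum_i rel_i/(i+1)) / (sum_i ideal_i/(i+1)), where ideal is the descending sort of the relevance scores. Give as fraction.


Position discount weights w_i = 1/(i+1) for i=1..4:
Weights = [1/2, 1/3, 1/4, 1/5]
Actual relevance: [3, 0, 5, 3]
DCG = 3/2 + 0/3 + 5/4 + 3/5 = 67/20
Ideal relevance (sorted desc): [5, 3, 3, 0]
Ideal DCG = 5/2 + 3/3 + 3/4 + 0/5 = 17/4
nDCG = DCG / ideal_DCG = 67/20 / 17/4 = 67/85

67/85


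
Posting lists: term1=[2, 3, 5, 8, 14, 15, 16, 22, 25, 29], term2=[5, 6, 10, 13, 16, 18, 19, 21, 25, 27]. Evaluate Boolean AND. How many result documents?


Boolean AND: find intersection of posting lists
term1 docs: [2, 3, 5, 8, 14, 15, 16, 22, 25, 29]
term2 docs: [5, 6, 10, 13, 16, 18, 19, 21, 25, 27]
Intersection: [5, 16, 25]
|intersection| = 3

3


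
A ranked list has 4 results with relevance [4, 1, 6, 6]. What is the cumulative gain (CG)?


Cumulative Gain = sum of relevance scores
Position 1: rel=4, running sum=4
Position 2: rel=1, running sum=5
Position 3: rel=6, running sum=11
Position 4: rel=6, running sum=17
CG = 17

17


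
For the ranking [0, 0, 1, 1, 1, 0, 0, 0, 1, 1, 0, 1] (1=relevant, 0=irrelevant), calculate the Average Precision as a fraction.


Computing P@k for each relevant position:
Position 1: not relevant
Position 2: not relevant
Position 3: relevant, P@3 = 1/3 = 1/3
Position 4: relevant, P@4 = 2/4 = 1/2
Position 5: relevant, P@5 = 3/5 = 3/5
Position 6: not relevant
Position 7: not relevant
Position 8: not relevant
Position 9: relevant, P@9 = 4/9 = 4/9
Position 10: relevant, P@10 = 5/10 = 1/2
Position 11: not relevant
Position 12: relevant, P@12 = 6/12 = 1/2
Sum of P@k = 1/3 + 1/2 + 3/5 + 4/9 + 1/2 + 1/2 = 259/90
AP = 259/90 / 6 = 259/540

259/540


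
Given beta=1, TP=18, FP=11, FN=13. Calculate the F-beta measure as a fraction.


P = TP/(TP+FP) = 18/29 = 18/29
R = TP/(TP+FN) = 18/31 = 18/31
beta^2 = 1^2 = 1
(1 + beta^2) = 2
Numerator = (1+beta^2)*P*R = 648/899
Denominator = beta^2*P + R = 18/29 + 18/31 = 1080/899
F_beta = 3/5

3/5


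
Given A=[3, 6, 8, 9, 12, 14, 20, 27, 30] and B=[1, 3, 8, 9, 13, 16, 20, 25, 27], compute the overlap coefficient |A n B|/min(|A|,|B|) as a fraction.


A intersect B = [3, 8, 9, 20, 27]
|A intersect B| = 5
min(|A|, |B|) = min(9, 9) = 9
Overlap = 5 / 9 = 5/9

5/9


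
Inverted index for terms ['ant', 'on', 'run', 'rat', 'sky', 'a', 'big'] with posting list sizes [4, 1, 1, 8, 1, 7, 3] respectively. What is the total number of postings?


Summing posting list sizes:
'ant': 4 postings
'on': 1 postings
'run': 1 postings
'rat': 8 postings
'sky': 1 postings
'a': 7 postings
'big': 3 postings
Total = 4 + 1 + 1 + 8 + 1 + 7 + 3 = 25

25


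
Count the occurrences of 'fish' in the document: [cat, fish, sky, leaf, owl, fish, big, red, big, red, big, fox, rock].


Document has 13 words
Scanning for 'fish':
Found at positions: [1, 5]
Count = 2

2


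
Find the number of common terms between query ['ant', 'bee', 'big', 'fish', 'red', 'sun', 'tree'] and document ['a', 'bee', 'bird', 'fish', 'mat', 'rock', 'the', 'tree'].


Query terms: ['ant', 'bee', 'big', 'fish', 'red', 'sun', 'tree']
Document terms: ['a', 'bee', 'bird', 'fish', 'mat', 'rock', 'the', 'tree']
Common terms: ['bee', 'fish', 'tree']
Overlap count = 3

3


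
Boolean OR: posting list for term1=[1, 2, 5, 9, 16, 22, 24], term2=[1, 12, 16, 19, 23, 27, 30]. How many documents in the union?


Boolean OR: find union of posting lists
term1 docs: [1, 2, 5, 9, 16, 22, 24]
term2 docs: [1, 12, 16, 19, 23, 27, 30]
Union: [1, 2, 5, 9, 12, 16, 19, 22, 23, 24, 27, 30]
|union| = 12

12


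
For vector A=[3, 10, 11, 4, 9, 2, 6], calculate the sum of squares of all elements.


|A|^2 = sum of squared components
A[0]^2 = 3^2 = 9
A[1]^2 = 10^2 = 100
A[2]^2 = 11^2 = 121
A[3]^2 = 4^2 = 16
A[4]^2 = 9^2 = 81
A[5]^2 = 2^2 = 4
A[6]^2 = 6^2 = 36
Sum = 9 + 100 + 121 + 16 + 81 + 4 + 36 = 367

367


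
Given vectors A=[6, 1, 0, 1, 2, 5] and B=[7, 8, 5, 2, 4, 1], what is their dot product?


Dot product = sum of element-wise products
A[0]*B[0] = 6*7 = 42
A[1]*B[1] = 1*8 = 8
A[2]*B[2] = 0*5 = 0
A[3]*B[3] = 1*2 = 2
A[4]*B[4] = 2*4 = 8
A[5]*B[5] = 5*1 = 5
Sum = 42 + 8 + 0 + 2 + 8 + 5 = 65

65


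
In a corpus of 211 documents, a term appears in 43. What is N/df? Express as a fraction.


IDF ratio = N / df
= 211 / 43
= 211/43

211/43


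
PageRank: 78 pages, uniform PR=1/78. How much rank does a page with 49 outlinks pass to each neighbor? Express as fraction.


Initial PR = 1/78 = 1/78
Outlinks = 49
Contribution per link = PR / outlinks
= 1/78 / 49
= 1/3822

1/3822


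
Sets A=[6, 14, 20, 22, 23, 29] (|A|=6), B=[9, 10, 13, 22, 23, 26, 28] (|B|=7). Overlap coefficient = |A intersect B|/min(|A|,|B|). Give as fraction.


A intersect B = [22, 23]
|A intersect B| = 2
min(|A|, |B|) = min(6, 7) = 6
Overlap = 2 / 6 = 1/3

1/3


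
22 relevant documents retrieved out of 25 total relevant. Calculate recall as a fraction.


Recall = retrieved_relevant / total_relevant
= 22 / 25
= 22 / (22 + 3)
= 22/25

22/25


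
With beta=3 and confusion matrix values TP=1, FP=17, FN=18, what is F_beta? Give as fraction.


P = TP/(TP+FP) = 1/18 = 1/18
R = TP/(TP+FN) = 1/19 = 1/19
beta^2 = 3^2 = 9
(1 + beta^2) = 10
Numerator = (1+beta^2)*P*R = 5/171
Denominator = beta^2*P + R = 1/2 + 1/19 = 21/38
F_beta = 10/189

10/189


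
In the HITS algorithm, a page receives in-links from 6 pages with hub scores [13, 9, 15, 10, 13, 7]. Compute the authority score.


Authority = sum of hub scores of in-linkers
In-link 1: hub score = 13
In-link 2: hub score = 9
In-link 3: hub score = 15
In-link 4: hub score = 10
In-link 5: hub score = 13
In-link 6: hub score = 7
Authority = 13 + 9 + 15 + 10 + 13 + 7 = 67

67


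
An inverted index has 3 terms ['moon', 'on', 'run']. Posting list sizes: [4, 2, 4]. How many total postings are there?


Summing posting list sizes:
'moon': 4 postings
'on': 2 postings
'run': 4 postings
Total = 4 + 2 + 4 = 10

10


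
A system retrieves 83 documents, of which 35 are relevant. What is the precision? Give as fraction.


Precision = relevant_retrieved / total_retrieved
= 35 / 83
= 35 / (35 + 48)
= 35/83

35/83


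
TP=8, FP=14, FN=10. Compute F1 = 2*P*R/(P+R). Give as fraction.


F1 = 2 * P * R / (P + R)
P = TP/(TP+FP) = 8/22 = 4/11
R = TP/(TP+FN) = 8/18 = 4/9
2 * P * R = 2 * 4/11 * 4/9 = 32/99
P + R = 4/11 + 4/9 = 80/99
F1 = 32/99 / 80/99 = 2/5

2/5


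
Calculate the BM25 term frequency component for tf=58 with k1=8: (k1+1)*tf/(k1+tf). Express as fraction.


BM25 TF component = (k1+1)*tf / (k1+tf)
k1 = 8, tf = 58
Numerator = (8+1)*58 = 522
Denominator = 8 + 58 = 66
= 522/66 = 87/11

87/11


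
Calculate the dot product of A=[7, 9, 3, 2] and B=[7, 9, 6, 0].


Dot product = sum of element-wise products
A[0]*B[0] = 7*7 = 49
A[1]*B[1] = 9*9 = 81
A[2]*B[2] = 3*6 = 18
A[3]*B[3] = 2*0 = 0
Sum = 49 + 81 + 18 + 0 = 148

148


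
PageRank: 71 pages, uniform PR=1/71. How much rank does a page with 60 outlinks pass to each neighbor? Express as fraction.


Initial PR = 1/71 = 1/71
Outlinks = 60
Contribution per link = PR / outlinks
= 1/71 / 60
= 1/4260

1/4260


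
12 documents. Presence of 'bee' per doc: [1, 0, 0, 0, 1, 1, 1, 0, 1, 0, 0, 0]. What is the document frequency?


Checking each document for 'bee':
Doc 1: present
Doc 2: absent
Doc 3: absent
Doc 4: absent
Doc 5: present
Doc 6: present
Doc 7: present
Doc 8: absent
Doc 9: present
Doc 10: absent
Doc 11: absent
Doc 12: absent
df = sum of presences = 1 + 0 + 0 + 0 + 1 + 1 + 1 + 0 + 1 + 0 + 0 + 0 = 5

5


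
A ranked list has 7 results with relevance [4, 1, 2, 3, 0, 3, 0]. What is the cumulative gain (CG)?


Cumulative Gain = sum of relevance scores
Position 1: rel=4, running sum=4
Position 2: rel=1, running sum=5
Position 3: rel=2, running sum=7
Position 4: rel=3, running sum=10
Position 5: rel=0, running sum=10
Position 6: rel=3, running sum=13
Position 7: rel=0, running sum=13
CG = 13

13


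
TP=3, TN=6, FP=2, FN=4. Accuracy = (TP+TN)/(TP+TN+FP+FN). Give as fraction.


Accuracy = (TP + TN) / (TP + TN + FP + FN)
TP + TN = 3 + 6 = 9
Total = 3 + 6 + 2 + 4 = 15
Accuracy = 9 / 15 = 3/5

3/5


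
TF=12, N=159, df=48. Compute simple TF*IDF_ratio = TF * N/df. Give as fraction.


TF * (N/df)
= 12 * (159/48)
= 12 * 53/16
= 159/4

159/4


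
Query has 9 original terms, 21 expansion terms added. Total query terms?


Original terms: 9
Expansion terms: 21
Total = 9 + 21 = 30

30


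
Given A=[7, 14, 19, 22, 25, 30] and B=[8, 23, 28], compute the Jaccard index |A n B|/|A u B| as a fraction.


A intersect B = []
|A intersect B| = 0
A union B = [7, 8, 14, 19, 22, 23, 25, 28, 30]
|A union B| = 9
Jaccard = 0/9 = 0

0


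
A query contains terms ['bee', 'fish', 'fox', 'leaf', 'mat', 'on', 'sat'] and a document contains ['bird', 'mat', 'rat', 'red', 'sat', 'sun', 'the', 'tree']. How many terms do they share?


Query terms: ['bee', 'fish', 'fox', 'leaf', 'mat', 'on', 'sat']
Document terms: ['bird', 'mat', 'rat', 'red', 'sat', 'sun', 'the', 'tree']
Common terms: ['mat', 'sat']
Overlap count = 2

2


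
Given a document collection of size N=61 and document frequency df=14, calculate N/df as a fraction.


IDF ratio = N / df
= 61 / 14
= 61/14

61/14


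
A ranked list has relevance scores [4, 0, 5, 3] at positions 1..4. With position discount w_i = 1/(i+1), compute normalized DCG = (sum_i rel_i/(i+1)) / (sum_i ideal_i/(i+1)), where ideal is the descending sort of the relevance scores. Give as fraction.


Position discount weights w_i = 1/(i+1) for i=1..4:
Weights = [1/2, 1/3, 1/4, 1/5]
Actual relevance: [4, 0, 5, 3]
DCG = 4/2 + 0/3 + 5/4 + 3/5 = 77/20
Ideal relevance (sorted desc): [5, 4, 3, 0]
Ideal DCG = 5/2 + 4/3 + 3/4 + 0/5 = 55/12
nDCG = DCG / ideal_DCG = 77/20 / 55/12 = 21/25

21/25


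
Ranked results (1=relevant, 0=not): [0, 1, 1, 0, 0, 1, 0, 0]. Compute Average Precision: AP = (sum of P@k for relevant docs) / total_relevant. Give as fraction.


Computing P@k for each relevant position:
Position 1: not relevant
Position 2: relevant, P@2 = 1/2 = 1/2
Position 3: relevant, P@3 = 2/3 = 2/3
Position 4: not relevant
Position 5: not relevant
Position 6: relevant, P@6 = 3/6 = 1/2
Position 7: not relevant
Position 8: not relevant
Sum of P@k = 1/2 + 2/3 + 1/2 = 5/3
AP = 5/3 / 3 = 5/9

5/9


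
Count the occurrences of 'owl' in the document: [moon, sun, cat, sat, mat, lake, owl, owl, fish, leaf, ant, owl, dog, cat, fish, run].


Document has 16 words
Scanning for 'owl':
Found at positions: [6, 7, 11]
Count = 3

3


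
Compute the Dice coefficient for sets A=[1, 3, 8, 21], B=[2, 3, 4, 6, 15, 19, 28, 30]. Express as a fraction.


A intersect B = [3]
|A intersect B| = 1
|A| = 4, |B| = 8
Dice = 2*1 / (4+8)
= 2 / 12 = 1/6

1/6


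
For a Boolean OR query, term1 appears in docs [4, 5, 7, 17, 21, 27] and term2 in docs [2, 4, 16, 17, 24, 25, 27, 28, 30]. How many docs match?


Boolean OR: find union of posting lists
term1 docs: [4, 5, 7, 17, 21, 27]
term2 docs: [2, 4, 16, 17, 24, 25, 27, 28, 30]
Union: [2, 4, 5, 7, 16, 17, 21, 24, 25, 27, 28, 30]
|union| = 12

12


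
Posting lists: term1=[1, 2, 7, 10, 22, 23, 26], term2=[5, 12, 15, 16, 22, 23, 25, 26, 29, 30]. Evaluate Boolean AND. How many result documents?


Boolean AND: find intersection of posting lists
term1 docs: [1, 2, 7, 10, 22, 23, 26]
term2 docs: [5, 12, 15, 16, 22, 23, 25, 26, 29, 30]
Intersection: [22, 23, 26]
|intersection| = 3

3


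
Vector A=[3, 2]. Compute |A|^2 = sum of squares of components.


|A|^2 = sum of squared components
A[0]^2 = 3^2 = 9
A[1]^2 = 2^2 = 4
Sum = 9 + 4 = 13

13


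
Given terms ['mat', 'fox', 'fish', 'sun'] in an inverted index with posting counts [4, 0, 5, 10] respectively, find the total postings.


Summing posting list sizes:
'mat': 4 postings
'fox': 0 postings
'fish': 5 postings
'sun': 10 postings
Total = 4 + 0 + 5 + 10 = 19

19


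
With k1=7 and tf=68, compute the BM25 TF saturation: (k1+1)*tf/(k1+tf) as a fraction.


BM25 TF component = (k1+1)*tf / (k1+tf)
k1 = 7, tf = 68
Numerator = (7+1)*68 = 544
Denominator = 7 + 68 = 75
= 544/75 = 544/75

544/75


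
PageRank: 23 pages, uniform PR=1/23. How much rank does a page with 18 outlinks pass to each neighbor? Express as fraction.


Initial PR = 1/23 = 1/23
Outlinks = 18
Contribution per link = PR / outlinks
= 1/23 / 18
= 1/414

1/414


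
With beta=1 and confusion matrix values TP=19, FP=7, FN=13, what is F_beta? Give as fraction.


P = TP/(TP+FP) = 19/26 = 19/26
R = TP/(TP+FN) = 19/32 = 19/32
beta^2 = 1^2 = 1
(1 + beta^2) = 2
Numerator = (1+beta^2)*P*R = 361/416
Denominator = beta^2*P + R = 19/26 + 19/32 = 551/416
F_beta = 19/29

19/29


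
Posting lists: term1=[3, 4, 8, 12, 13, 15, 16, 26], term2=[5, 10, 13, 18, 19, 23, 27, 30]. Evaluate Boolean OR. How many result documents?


Boolean OR: find union of posting lists
term1 docs: [3, 4, 8, 12, 13, 15, 16, 26]
term2 docs: [5, 10, 13, 18, 19, 23, 27, 30]
Union: [3, 4, 5, 8, 10, 12, 13, 15, 16, 18, 19, 23, 26, 27, 30]
|union| = 15

15


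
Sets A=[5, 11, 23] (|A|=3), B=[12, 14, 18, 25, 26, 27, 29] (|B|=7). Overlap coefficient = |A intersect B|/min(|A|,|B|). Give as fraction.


A intersect B = []
|A intersect B| = 0
min(|A|, |B|) = min(3, 7) = 3
Overlap = 0 / 3 = 0

0


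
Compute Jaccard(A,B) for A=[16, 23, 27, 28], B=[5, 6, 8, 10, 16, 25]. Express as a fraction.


A intersect B = [16]
|A intersect B| = 1
A union B = [5, 6, 8, 10, 16, 23, 25, 27, 28]
|A union B| = 9
Jaccard = 1/9 = 1/9

1/9


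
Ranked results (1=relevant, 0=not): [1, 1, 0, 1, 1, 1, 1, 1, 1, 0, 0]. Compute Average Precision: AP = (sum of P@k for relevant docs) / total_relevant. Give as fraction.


Computing P@k for each relevant position:
Position 1: relevant, P@1 = 1/1 = 1
Position 2: relevant, P@2 = 2/2 = 1
Position 3: not relevant
Position 4: relevant, P@4 = 3/4 = 3/4
Position 5: relevant, P@5 = 4/5 = 4/5
Position 6: relevant, P@6 = 5/6 = 5/6
Position 7: relevant, P@7 = 6/7 = 6/7
Position 8: relevant, P@8 = 7/8 = 7/8
Position 9: relevant, P@9 = 8/9 = 8/9
Position 10: not relevant
Position 11: not relevant
Sum of P@k = 1 + 1 + 3/4 + 4/5 + 5/6 + 6/7 + 7/8 + 8/9 = 17651/2520
AP = 17651/2520 / 8 = 17651/20160

17651/20160


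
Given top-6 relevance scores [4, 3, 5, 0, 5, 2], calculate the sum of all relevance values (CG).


Cumulative Gain = sum of relevance scores
Position 1: rel=4, running sum=4
Position 2: rel=3, running sum=7
Position 3: rel=5, running sum=12
Position 4: rel=0, running sum=12
Position 5: rel=5, running sum=17
Position 6: rel=2, running sum=19
CG = 19

19


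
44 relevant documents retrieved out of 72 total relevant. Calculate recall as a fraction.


Recall = retrieved_relevant / total_relevant
= 44 / 72
= 44 / (44 + 28)
= 11/18

11/18


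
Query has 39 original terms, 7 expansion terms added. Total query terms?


Original terms: 39
Expansion terms: 7
Total = 39 + 7 = 46

46


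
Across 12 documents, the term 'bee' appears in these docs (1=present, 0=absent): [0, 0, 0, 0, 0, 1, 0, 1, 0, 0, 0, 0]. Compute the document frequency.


Checking each document for 'bee':
Doc 1: absent
Doc 2: absent
Doc 3: absent
Doc 4: absent
Doc 5: absent
Doc 6: present
Doc 7: absent
Doc 8: present
Doc 9: absent
Doc 10: absent
Doc 11: absent
Doc 12: absent
df = sum of presences = 0 + 0 + 0 + 0 + 0 + 1 + 0 + 1 + 0 + 0 + 0 + 0 = 2

2


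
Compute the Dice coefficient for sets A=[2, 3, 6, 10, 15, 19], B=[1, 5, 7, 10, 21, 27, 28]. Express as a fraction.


A intersect B = [10]
|A intersect B| = 1
|A| = 6, |B| = 7
Dice = 2*1 / (6+7)
= 2 / 13 = 2/13

2/13


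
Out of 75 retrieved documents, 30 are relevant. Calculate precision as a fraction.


Precision = relevant_retrieved / total_retrieved
= 30 / 75
= 30 / (30 + 45)
= 2/5

2/5


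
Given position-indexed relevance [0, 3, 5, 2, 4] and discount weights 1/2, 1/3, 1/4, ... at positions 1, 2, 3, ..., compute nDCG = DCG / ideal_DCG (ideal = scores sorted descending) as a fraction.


Position discount weights w_i = 1/(i+1) for i=1..5:
Weights = [1/2, 1/3, 1/4, 1/5, 1/6]
Actual relevance: [0, 3, 5, 2, 4]
DCG = 0/2 + 3/3 + 5/4 + 2/5 + 4/6 = 199/60
Ideal relevance (sorted desc): [5, 4, 3, 2, 0]
Ideal DCG = 5/2 + 4/3 + 3/4 + 2/5 + 0/6 = 299/60
nDCG = DCG / ideal_DCG = 199/60 / 299/60 = 199/299

199/299


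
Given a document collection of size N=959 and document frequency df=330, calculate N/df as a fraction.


IDF ratio = N / df
= 959 / 330
= 959/330

959/330


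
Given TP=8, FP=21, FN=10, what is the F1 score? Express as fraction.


F1 = 2 * P * R / (P + R)
P = TP/(TP+FP) = 8/29 = 8/29
R = TP/(TP+FN) = 8/18 = 4/9
2 * P * R = 2 * 8/29 * 4/9 = 64/261
P + R = 8/29 + 4/9 = 188/261
F1 = 64/261 / 188/261 = 16/47

16/47


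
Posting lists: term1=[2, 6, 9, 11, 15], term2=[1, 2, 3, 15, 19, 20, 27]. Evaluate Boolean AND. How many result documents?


Boolean AND: find intersection of posting lists
term1 docs: [2, 6, 9, 11, 15]
term2 docs: [1, 2, 3, 15, 19, 20, 27]
Intersection: [2, 15]
|intersection| = 2

2


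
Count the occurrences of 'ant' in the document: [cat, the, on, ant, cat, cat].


Document has 6 words
Scanning for 'ant':
Found at positions: [3]
Count = 1

1


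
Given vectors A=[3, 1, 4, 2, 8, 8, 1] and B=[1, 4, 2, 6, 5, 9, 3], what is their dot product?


Dot product = sum of element-wise products
A[0]*B[0] = 3*1 = 3
A[1]*B[1] = 1*4 = 4
A[2]*B[2] = 4*2 = 8
A[3]*B[3] = 2*6 = 12
A[4]*B[4] = 8*5 = 40
A[5]*B[5] = 8*9 = 72
A[6]*B[6] = 1*3 = 3
Sum = 3 + 4 + 8 + 12 + 40 + 72 + 3 = 142

142


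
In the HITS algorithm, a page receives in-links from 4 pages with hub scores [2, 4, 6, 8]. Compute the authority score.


Authority = sum of hub scores of in-linkers
In-link 1: hub score = 2
In-link 2: hub score = 4
In-link 3: hub score = 6
In-link 4: hub score = 8
Authority = 2 + 4 + 6 + 8 = 20

20


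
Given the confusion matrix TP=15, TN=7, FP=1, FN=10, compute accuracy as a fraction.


Accuracy = (TP + TN) / (TP + TN + FP + FN)
TP + TN = 15 + 7 = 22
Total = 15 + 7 + 1 + 10 = 33
Accuracy = 22 / 33 = 2/3

2/3


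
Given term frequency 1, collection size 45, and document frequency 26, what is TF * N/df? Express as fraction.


TF * (N/df)
= 1 * (45/26)
= 1 * 45/26
= 45/26

45/26


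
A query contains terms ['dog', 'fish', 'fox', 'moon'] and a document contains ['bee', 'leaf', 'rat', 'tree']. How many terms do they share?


Query terms: ['dog', 'fish', 'fox', 'moon']
Document terms: ['bee', 'leaf', 'rat', 'tree']
Common terms: []
Overlap count = 0

0


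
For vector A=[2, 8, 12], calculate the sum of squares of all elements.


|A|^2 = sum of squared components
A[0]^2 = 2^2 = 4
A[1]^2 = 8^2 = 64
A[2]^2 = 12^2 = 144
Sum = 4 + 64 + 144 = 212

212


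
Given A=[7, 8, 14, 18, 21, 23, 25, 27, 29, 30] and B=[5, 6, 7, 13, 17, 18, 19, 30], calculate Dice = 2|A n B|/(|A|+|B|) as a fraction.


A intersect B = [7, 18, 30]
|A intersect B| = 3
|A| = 10, |B| = 8
Dice = 2*3 / (10+8)
= 6 / 18 = 1/3

1/3


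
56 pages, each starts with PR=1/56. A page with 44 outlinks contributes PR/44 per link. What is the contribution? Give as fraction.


Initial PR = 1/56 = 1/56
Outlinks = 44
Contribution per link = PR / outlinks
= 1/56 / 44
= 1/2464

1/2464


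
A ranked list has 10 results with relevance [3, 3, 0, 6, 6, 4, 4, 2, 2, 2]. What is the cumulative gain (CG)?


Cumulative Gain = sum of relevance scores
Position 1: rel=3, running sum=3
Position 2: rel=3, running sum=6
Position 3: rel=0, running sum=6
Position 4: rel=6, running sum=12
Position 5: rel=6, running sum=18
Position 6: rel=4, running sum=22
Position 7: rel=4, running sum=26
Position 8: rel=2, running sum=28
Position 9: rel=2, running sum=30
Position 10: rel=2, running sum=32
CG = 32

32


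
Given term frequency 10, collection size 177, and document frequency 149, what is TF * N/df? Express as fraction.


TF * (N/df)
= 10 * (177/149)
= 10 * 177/149
= 1770/149

1770/149


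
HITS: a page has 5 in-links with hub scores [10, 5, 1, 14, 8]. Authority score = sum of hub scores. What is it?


Authority = sum of hub scores of in-linkers
In-link 1: hub score = 10
In-link 2: hub score = 5
In-link 3: hub score = 1
In-link 4: hub score = 14
In-link 5: hub score = 8
Authority = 10 + 5 + 1 + 14 + 8 = 38

38


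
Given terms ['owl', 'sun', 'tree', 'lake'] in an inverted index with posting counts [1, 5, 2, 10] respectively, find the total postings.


Summing posting list sizes:
'owl': 1 postings
'sun': 5 postings
'tree': 2 postings
'lake': 10 postings
Total = 1 + 5 + 2 + 10 = 18

18


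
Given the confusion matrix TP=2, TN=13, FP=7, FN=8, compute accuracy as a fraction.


Accuracy = (TP + TN) / (TP + TN + FP + FN)
TP + TN = 2 + 13 = 15
Total = 2 + 13 + 7 + 8 = 30
Accuracy = 15 / 30 = 1/2

1/2


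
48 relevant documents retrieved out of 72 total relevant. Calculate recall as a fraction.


Recall = retrieved_relevant / total_relevant
= 48 / 72
= 48 / (48 + 24)
= 2/3

2/3


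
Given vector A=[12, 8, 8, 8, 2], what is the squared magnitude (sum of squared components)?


|A|^2 = sum of squared components
A[0]^2 = 12^2 = 144
A[1]^2 = 8^2 = 64
A[2]^2 = 8^2 = 64
A[3]^2 = 8^2 = 64
A[4]^2 = 2^2 = 4
Sum = 144 + 64 + 64 + 64 + 4 = 340

340


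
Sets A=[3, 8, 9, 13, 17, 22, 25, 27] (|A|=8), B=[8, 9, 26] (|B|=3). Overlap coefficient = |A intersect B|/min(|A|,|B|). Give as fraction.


A intersect B = [8, 9]
|A intersect B| = 2
min(|A|, |B|) = min(8, 3) = 3
Overlap = 2 / 3 = 2/3

2/3


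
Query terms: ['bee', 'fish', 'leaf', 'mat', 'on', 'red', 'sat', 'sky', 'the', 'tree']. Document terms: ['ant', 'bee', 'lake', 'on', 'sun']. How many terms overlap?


Query terms: ['bee', 'fish', 'leaf', 'mat', 'on', 'red', 'sat', 'sky', 'the', 'tree']
Document terms: ['ant', 'bee', 'lake', 'on', 'sun']
Common terms: ['bee', 'on']
Overlap count = 2

2


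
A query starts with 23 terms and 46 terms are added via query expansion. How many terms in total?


Original terms: 23
Expansion terms: 46
Total = 23 + 46 = 69

69


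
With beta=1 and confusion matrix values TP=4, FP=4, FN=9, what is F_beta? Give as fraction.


P = TP/(TP+FP) = 4/8 = 1/2
R = TP/(TP+FN) = 4/13 = 4/13
beta^2 = 1^2 = 1
(1 + beta^2) = 2
Numerator = (1+beta^2)*P*R = 4/13
Denominator = beta^2*P + R = 1/2 + 4/13 = 21/26
F_beta = 8/21

8/21


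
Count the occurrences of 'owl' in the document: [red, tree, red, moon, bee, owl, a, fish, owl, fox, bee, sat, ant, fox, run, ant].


Document has 16 words
Scanning for 'owl':
Found at positions: [5, 8]
Count = 2

2


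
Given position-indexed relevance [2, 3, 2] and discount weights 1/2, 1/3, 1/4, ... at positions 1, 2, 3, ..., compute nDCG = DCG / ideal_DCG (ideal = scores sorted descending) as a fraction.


Position discount weights w_i = 1/(i+1) for i=1..3:
Weights = [1/2, 1/3, 1/4]
Actual relevance: [2, 3, 2]
DCG = 2/2 + 3/3 + 2/4 = 5/2
Ideal relevance (sorted desc): [3, 2, 2]
Ideal DCG = 3/2 + 2/3 + 2/4 = 8/3
nDCG = DCG / ideal_DCG = 5/2 / 8/3 = 15/16

15/16


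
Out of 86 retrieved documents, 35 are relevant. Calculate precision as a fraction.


Precision = relevant_retrieved / total_retrieved
= 35 / 86
= 35 / (35 + 51)
= 35/86

35/86


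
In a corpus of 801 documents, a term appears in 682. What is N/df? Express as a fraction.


IDF ratio = N / df
= 801 / 682
= 801/682

801/682


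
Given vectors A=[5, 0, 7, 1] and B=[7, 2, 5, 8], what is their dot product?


Dot product = sum of element-wise products
A[0]*B[0] = 5*7 = 35
A[1]*B[1] = 0*2 = 0
A[2]*B[2] = 7*5 = 35
A[3]*B[3] = 1*8 = 8
Sum = 35 + 0 + 35 + 8 = 78

78


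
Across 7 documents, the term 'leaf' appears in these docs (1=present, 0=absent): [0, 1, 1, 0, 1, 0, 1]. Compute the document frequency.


Checking each document for 'leaf':
Doc 1: absent
Doc 2: present
Doc 3: present
Doc 4: absent
Doc 5: present
Doc 6: absent
Doc 7: present
df = sum of presences = 0 + 1 + 1 + 0 + 1 + 0 + 1 = 4

4


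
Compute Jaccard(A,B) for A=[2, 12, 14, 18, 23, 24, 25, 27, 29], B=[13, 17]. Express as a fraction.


A intersect B = []
|A intersect B| = 0
A union B = [2, 12, 13, 14, 17, 18, 23, 24, 25, 27, 29]
|A union B| = 11
Jaccard = 0/11 = 0

0


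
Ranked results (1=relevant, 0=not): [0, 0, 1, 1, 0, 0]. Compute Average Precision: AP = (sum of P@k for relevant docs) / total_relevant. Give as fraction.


Computing P@k for each relevant position:
Position 1: not relevant
Position 2: not relevant
Position 3: relevant, P@3 = 1/3 = 1/3
Position 4: relevant, P@4 = 2/4 = 1/2
Position 5: not relevant
Position 6: not relevant
Sum of P@k = 1/3 + 1/2 = 5/6
AP = 5/6 / 2 = 5/12

5/12


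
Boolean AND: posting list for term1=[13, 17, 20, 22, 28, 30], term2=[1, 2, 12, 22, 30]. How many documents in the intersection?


Boolean AND: find intersection of posting lists
term1 docs: [13, 17, 20, 22, 28, 30]
term2 docs: [1, 2, 12, 22, 30]
Intersection: [22, 30]
|intersection| = 2

2


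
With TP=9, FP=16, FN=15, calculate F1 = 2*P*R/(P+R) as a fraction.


F1 = 2 * P * R / (P + R)
P = TP/(TP+FP) = 9/25 = 9/25
R = TP/(TP+FN) = 9/24 = 3/8
2 * P * R = 2 * 9/25 * 3/8 = 27/100
P + R = 9/25 + 3/8 = 147/200
F1 = 27/100 / 147/200 = 18/49

18/49


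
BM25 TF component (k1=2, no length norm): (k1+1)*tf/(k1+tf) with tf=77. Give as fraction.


BM25 TF component = (k1+1)*tf / (k1+tf)
k1 = 2, tf = 77
Numerator = (2+1)*77 = 231
Denominator = 2 + 77 = 79
= 231/79 = 231/79

231/79


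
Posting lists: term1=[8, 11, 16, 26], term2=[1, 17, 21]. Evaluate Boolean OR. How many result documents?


Boolean OR: find union of posting lists
term1 docs: [8, 11, 16, 26]
term2 docs: [1, 17, 21]
Union: [1, 8, 11, 16, 17, 21, 26]
|union| = 7

7


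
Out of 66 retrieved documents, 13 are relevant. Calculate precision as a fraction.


Precision = relevant_retrieved / total_retrieved
= 13 / 66
= 13 / (13 + 53)
= 13/66

13/66


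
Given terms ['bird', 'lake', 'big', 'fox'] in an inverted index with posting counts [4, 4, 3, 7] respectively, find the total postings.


Summing posting list sizes:
'bird': 4 postings
'lake': 4 postings
'big': 3 postings
'fox': 7 postings
Total = 4 + 4 + 3 + 7 = 18

18


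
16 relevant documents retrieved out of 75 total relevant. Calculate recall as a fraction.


Recall = retrieved_relevant / total_relevant
= 16 / 75
= 16 / (16 + 59)
= 16/75

16/75


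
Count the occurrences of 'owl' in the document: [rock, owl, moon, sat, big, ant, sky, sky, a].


Document has 9 words
Scanning for 'owl':
Found at positions: [1]
Count = 1

1


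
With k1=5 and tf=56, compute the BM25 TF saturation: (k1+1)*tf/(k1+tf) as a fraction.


BM25 TF component = (k1+1)*tf / (k1+tf)
k1 = 5, tf = 56
Numerator = (5+1)*56 = 336
Denominator = 5 + 56 = 61
= 336/61 = 336/61

336/61


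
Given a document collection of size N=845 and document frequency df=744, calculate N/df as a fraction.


IDF ratio = N / df
= 845 / 744
= 845/744

845/744


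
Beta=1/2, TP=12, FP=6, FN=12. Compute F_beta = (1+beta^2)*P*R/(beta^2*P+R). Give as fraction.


P = TP/(TP+FP) = 12/18 = 2/3
R = TP/(TP+FN) = 12/24 = 1/2
beta^2 = 1/2^2 = 1/4
(1 + beta^2) = 5/4
Numerator = (1+beta^2)*P*R = 5/12
Denominator = beta^2*P + R = 1/6 + 1/2 = 2/3
F_beta = 5/8

5/8


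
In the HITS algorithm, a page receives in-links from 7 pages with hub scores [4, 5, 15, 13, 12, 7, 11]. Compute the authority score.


Authority = sum of hub scores of in-linkers
In-link 1: hub score = 4
In-link 2: hub score = 5
In-link 3: hub score = 15
In-link 4: hub score = 13
In-link 5: hub score = 12
In-link 6: hub score = 7
In-link 7: hub score = 11
Authority = 4 + 5 + 15 + 13 + 12 + 7 + 11 = 67

67


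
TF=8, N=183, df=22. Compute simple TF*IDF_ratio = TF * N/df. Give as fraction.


TF * (N/df)
= 8 * (183/22)
= 8 * 183/22
= 732/11

732/11


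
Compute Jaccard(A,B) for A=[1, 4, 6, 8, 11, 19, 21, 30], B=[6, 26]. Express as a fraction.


A intersect B = [6]
|A intersect B| = 1
A union B = [1, 4, 6, 8, 11, 19, 21, 26, 30]
|A union B| = 9
Jaccard = 1/9 = 1/9

1/9


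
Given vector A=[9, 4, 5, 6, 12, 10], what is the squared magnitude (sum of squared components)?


|A|^2 = sum of squared components
A[0]^2 = 9^2 = 81
A[1]^2 = 4^2 = 16
A[2]^2 = 5^2 = 25
A[3]^2 = 6^2 = 36
A[4]^2 = 12^2 = 144
A[5]^2 = 10^2 = 100
Sum = 81 + 16 + 25 + 36 + 144 + 100 = 402

402


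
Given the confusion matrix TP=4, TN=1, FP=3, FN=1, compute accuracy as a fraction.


Accuracy = (TP + TN) / (TP + TN + FP + FN)
TP + TN = 4 + 1 = 5
Total = 4 + 1 + 3 + 1 = 9
Accuracy = 5 / 9 = 5/9

5/9


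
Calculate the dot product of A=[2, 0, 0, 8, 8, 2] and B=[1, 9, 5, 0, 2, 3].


Dot product = sum of element-wise products
A[0]*B[0] = 2*1 = 2
A[1]*B[1] = 0*9 = 0
A[2]*B[2] = 0*5 = 0
A[3]*B[3] = 8*0 = 0
A[4]*B[4] = 8*2 = 16
A[5]*B[5] = 2*3 = 6
Sum = 2 + 0 + 0 + 0 + 16 + 6 = 24

24


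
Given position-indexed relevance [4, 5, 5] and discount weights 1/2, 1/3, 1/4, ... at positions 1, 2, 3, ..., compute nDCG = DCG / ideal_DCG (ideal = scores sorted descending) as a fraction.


Position discount weights w_i = 1/(i+1) for i=1..3:
Weights = [1/2, 1/3, 1/4]
Actual relevance: [4, 5, 5]
DCG = 4/2 + 5/3 + 5/4 = 59/12
Ideal relevance (sorted desc): [5, 5, 4]
Ideal DCG = 5/2 + 5/3 + 4/4 = 31/6
nDCG = DCG / ideal_DCG = 59/12 / 31/6 = 59/62

59/62


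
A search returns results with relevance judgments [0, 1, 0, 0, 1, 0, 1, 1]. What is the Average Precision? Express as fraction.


Computing P@k for each relevant position:
Position 1: not relevant
Position 2: relevant, P@2 = 1/2 = 1/2
Position 3: not relevant
Position 4: not relevant
Position 5: relevant, P@5 = 2/5 = 2/5
Position 6: not relevant
Position 7: relevant, P@7 = 3/7 = 3/7
Position 8: relevant, P@8 = 4/8 = 1/2
Sum of P@k = 1/2 + 2/5 + 3/7 + 1/2 = 64/35
AP = 64/35 / 4 = 16/35

16/35


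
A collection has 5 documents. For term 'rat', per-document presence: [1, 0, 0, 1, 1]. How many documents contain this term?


Checking each document for 'rat':
Doc 1: present
Doc 2: absent
Doc 3: absent
Doc 4: present
Doc 5: present
df = sum of presences = 1 + 0 + 0 + 1 + 1 = 3

3


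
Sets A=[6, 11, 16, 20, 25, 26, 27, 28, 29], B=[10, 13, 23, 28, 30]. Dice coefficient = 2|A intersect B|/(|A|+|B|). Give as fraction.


A intersect B = [28]
|A intersect B| = 1
|A| = 9, |B| = 5
Dice = 2*1 / (9+5)
= 2 / 14 = 1/7

1/7


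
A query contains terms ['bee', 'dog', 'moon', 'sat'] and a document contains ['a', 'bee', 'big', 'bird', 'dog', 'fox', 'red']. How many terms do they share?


Query terms: ['bee', 'dog', 'moon', 'sat']
Document terms: ['a', 'bee', 'big', 'bird', 'dog', 'fox', 'red']
Common terms: ['bee', 'dog']
Overlap count = 2

2


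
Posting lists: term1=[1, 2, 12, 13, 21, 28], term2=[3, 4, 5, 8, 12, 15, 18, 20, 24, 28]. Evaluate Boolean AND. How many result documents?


Boolean AND: find intersection of posting lists
term1 docs: [1, 2, 12, 13, 21, 28]
term2 docs: [3, 4, 5, 8, 12, 15, 18, 20, 24, 28]
Intersection: [12, 28]
|intersection| = 2

2


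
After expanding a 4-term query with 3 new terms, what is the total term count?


Original terms: 4
Expansion terms: 3
Total = 4 + 3 = 7

7


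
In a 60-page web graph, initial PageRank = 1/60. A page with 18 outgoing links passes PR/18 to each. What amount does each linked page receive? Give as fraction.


Initial PR = 1/60 = 1/60
Outlinks = 18
Contribution per link = PR / outlinks
= 1/60 / 18
= 1/1080

1/1080


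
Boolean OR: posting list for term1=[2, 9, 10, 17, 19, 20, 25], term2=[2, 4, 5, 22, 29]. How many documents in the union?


Boolean OR: find union of posting lists
term1 docs: [2, 9, 10, 17, 19, 20, 25]
term2 docs: [2, 4, 5, 22, 29]
Union: [2, 4, 5, 9, 10, 17, 19, 20, 22, 25, 29]
|union| = 11

11


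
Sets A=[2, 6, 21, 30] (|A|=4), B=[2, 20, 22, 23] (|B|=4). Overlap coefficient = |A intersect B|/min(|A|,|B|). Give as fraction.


A intersect B = [2]
|A intersect B| = 1
min(|A|, |B|) = min(4, 4) = 4
Overlap = 1 / 4 = 1/4

1/4


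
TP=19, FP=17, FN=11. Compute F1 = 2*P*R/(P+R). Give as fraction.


F1 = 2 * P * R / (P + R)
P = TP/(TP+FP) = 19/36 = 19/36
R = TP/(TP+FN) = 19/30 = 19/30
2 * P * R = 2 * 19/36 * 19/30 = 361/540
P + R = 19/36 + 19/30 = 209/180
F1 = 361/540 / 209/180 = 19/33

19/33


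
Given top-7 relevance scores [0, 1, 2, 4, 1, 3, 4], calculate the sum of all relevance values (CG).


Cumulative Gain = sum of relevance scores
Position 1: rel=0, running sum=0
Position 2: rel=1, running sum=1
Position 3: rel=2, running sum=3
Position 4: rel=4, running sum=7
Position 5: rel=1, running sum=8
Position 6: rel=3, running sum=11
Position 7: rel=4, running sum=15
CG = 15

15


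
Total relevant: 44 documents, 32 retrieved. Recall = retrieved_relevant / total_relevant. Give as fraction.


Recall = retrieved_relevant / total_relevant
= 32 / 44
= 32 / (32 + 12)
= 8/11

8/11


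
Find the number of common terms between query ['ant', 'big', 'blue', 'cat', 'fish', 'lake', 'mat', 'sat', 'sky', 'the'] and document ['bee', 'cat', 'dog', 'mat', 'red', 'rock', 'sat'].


Query terms: ['ant', 'big', 'blue', 'cat', 'fish', 'lake', 'mat', 'sat', 'sky', 'the']
Document terms: ['bee', 'cat', 'dog', 'mat', 'red', 'rock', 'sat']
Common terms: ['cat', 'mat', 'sat']
Overlap count = 3

3


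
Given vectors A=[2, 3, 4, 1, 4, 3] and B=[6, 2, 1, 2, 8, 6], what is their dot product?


Dot product = sum of element-wise products
A[0]*B[0] = 2*6 = 12
A[1]*B[1] = 3*2 = 6
A[2]*B[2] = 4*1 = 4
A[3]*B[3] = 1*2 = 2
A[4]*B[4] = 4*8 = 32
A[5]*B[5] = 3*6 = 18
Sum = 12 + 6 + 4 + 2 + 32 + 18 = 74

74


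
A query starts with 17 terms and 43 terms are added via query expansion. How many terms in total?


Original terms: 17
Expansion terms: 43
Total = 17 + 43 = 60

60


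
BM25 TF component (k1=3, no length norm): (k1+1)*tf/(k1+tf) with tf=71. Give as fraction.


BM25 TF component = (k1+1)*tf / (k1+tf)
k1 = 3, tf = 71
Numerator = (3+1)*71 = 284
Denominator = 3 + 71 = 74
= 284/74 = 142/37

142/37


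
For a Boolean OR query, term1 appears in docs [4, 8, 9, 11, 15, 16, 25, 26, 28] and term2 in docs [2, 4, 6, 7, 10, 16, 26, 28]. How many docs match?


Boolean OR: find union of posting lists
term1 docs: [4, 8, 9, 11, 15, 16, 25, 26, 28]
term2 docs: [2, 4, 6, 7, 10, 16, 26, 28]
Union: [2, 4, 6, 7, 8, 9, 10, 11, 15, 16, 25, 26, 28]
|union| = 13

13


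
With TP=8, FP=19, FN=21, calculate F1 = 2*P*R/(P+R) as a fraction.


F1 = 2 * P * R / (P + R)
P = TP/(TP+FP) = 8/27 = 8/27
R = TP/(TP+FN) = 8/29 = 8/29
2 * P * R = 2 * 8/27 * 8/29 = 128/783
P + R = 8/27 + 8/29 = 448/783
F1 = 128/783 / 448/783 = 2/7

2/7


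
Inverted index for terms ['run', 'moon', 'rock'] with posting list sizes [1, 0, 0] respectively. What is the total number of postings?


Summing posting list sizes:
'run': 1 postings
'moon': 0 postings
'rock': 0 postings
Total = 1 + 0 + 0 = 1

1


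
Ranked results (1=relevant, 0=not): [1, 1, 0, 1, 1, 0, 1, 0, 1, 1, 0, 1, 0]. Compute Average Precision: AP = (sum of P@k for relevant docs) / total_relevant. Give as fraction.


Computing P@k for each relevant position:
Position 1: relevant, P@1 = 1/1 = 1
Position 2: relevant, P@2 = 2/2 = 1
Position 3: not relevant
Position 4: relevant, P@4 = 3/4 = 3/4
Position 5: relevant, P@5 = 4/5 = 4/5
Position 6: not relevant
Position 7: relevant, P@7 = 5/7 = 5/7
Position 8: not relevant
Position 9: relevant, P@9 = 6/9 = 2/3
Position 10: relevant, P@10 = 7/10 = 7/10
Position 11: not relevant
Position 12: relevant, P@12 = 8/12 = 2/3
Position 13: not relevant
Sum of P@k = 1 + 1 + 3/4 + 4/5 + 5/7 + 2/3 + 7/10 + 2/3 = 529/84
AP = 529/84 / 8 = 529/672

529/672
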